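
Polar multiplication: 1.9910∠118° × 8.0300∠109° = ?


r = 1.9910 * 8.0300 = 15.9877
theta = 118° + 109° = 227° = 227° (mod 360)

15.9877 cis(227°)


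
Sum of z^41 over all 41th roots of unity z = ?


The roots are w_k = w^k with w = e^(2*pi*i/41), and (w^k)^41 = (w^41)^k.
So S = 1 + u + u^2 + ... + u^(40) with u = w^41.
41 = 1*41 + 0, so 41 is a multiple of 41 and u = (w^41)^1 = 1.
Every one of the 41 terms equals 1: S = 41

S = 41


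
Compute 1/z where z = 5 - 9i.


|z|^2 = 25+81 = 106
1/z = (5 + 9i)/106

1/z = 0.0472 + 0.0849i


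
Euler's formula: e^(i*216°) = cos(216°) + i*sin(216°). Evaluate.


cos(216°) = -0.8090
sin(216°) = -0.5878

e^(i*216°) = -0.8090 - 0.5878i


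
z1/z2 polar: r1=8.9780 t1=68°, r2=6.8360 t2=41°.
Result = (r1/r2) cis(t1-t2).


r = 8.9780 / 6.8360 = 1.3133
theta = 68° - 41° = 27° = 27° (mod 360)

1.3133 cis(27°)


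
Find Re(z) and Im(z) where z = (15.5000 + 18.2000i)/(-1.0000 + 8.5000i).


Multiply by conjugate: (15.5000 + 18.2000i)(-1.0000 - 8.5000i) / ((-1)^2 + 8.5^2)
Numerator real = 15.5*(-1) + 18.2*8.5 = 139.2
Numerator imag = 18.2*(-1) - 15.5*8.5 = -149.95
Denominator = 73.25
Re(z) = 139.2/73.25 = 1.9003
Im(z) = -149.95/73.25 = -2.0471

Re(z) = 1.9003, Im(z) = -2.0471


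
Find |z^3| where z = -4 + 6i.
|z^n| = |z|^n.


|z| = sqrt(16+36) = sqrt(52) = 7.2111
|z^3| = |z|^3 = (sqrt(52))^3 = 52*sqrt(52)

|z^3| = 52*sqrt(52) ≈ 374.9773


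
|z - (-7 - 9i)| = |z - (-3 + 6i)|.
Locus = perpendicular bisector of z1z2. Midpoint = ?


Equal distances means the locus is the perpendicular bisector of z1 and z2.
Midpoint = ((-7+(-3))/2, (-9+6)/2) = (-5.0000, -1.5000)

Perpendicular bisector through (-5.0000, -1.5000)


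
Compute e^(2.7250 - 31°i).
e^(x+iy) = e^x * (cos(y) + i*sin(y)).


e^2.7250 = 15.2564
cos(-31°) = 0.85717
sin(-31°) = -0.515038
Real = 15.2564*0.85717 = 13.0773
Imag = 15.2564*(-0.515038) = -7.8576

13.0773 - 7.8576i


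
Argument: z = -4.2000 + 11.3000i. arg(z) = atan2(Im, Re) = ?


Re = -4.2, Im = 11.3
arg = atan2(11.3, -4.2) = 110.3892 degrees

arg(z) = 110.3892 degrees


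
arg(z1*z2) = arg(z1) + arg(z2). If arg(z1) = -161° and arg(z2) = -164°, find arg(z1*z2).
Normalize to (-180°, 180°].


arg(z1*z2) = -161° - 164° = -325°
Normalized to (-180°, 180°]: 35°

35°


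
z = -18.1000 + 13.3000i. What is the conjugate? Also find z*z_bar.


z_bar = -18.1000 - 13.3000i
z*z_bar = (-18.1)^2 + 13.3^2 = 327.61 + 176.89 = 504.5

z_bar = -18.1000 - 13.3000i, z*z_bar = 504.5


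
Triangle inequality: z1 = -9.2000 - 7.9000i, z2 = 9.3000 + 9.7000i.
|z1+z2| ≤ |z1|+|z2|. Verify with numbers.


|z1| = sqrt((-9.2)^2 + (-7.9)^2) = sqrt(147.05) = 12.1264
|z2| = sqrt(9.3^2 + 9.7^2) = sqrt(180.58) = 13.4380
z1+z2 = 0.1000 + 1.8000i
|z1+z2| = sqrt(3.25) = 1.8028
|z1|+|z2| = 12.1264 + 13.4380 = 25.5644

|z1+z2| = 1.8028 ≤ |z1|+|z2| = 25.5644 (verified)


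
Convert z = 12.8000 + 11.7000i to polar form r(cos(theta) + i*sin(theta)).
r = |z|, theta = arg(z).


r = sqrt(163.84+136.89) = sqrt(300.73) = 17.3416
theta = atan2(11.7, 12.8) = 42.4293 degrees

r = 17.3416, theta = 42.4293 degrees


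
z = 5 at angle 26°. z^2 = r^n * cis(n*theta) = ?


r^2 = 5^2 = 25
n*theta = 2*26° = 52° = 52° (mod 360)
a = 25*cos(52°) = 15.3915
b = 25*sin(52°) = 19.7003

25 cis(52°) = 15.3915 + 19.7003i


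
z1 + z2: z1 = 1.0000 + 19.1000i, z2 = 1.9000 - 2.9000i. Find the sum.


Real: 1 + 1.9 = 2.9
Imag: 19.1 - 2.9 = 16.2

2.9000 + 16.2000i


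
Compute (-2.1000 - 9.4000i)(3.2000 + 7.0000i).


Real = -2.1*3.2 - (-9.4)*7 = -6.72 - (-65.8) = 59.08
Imag = -2.1*7 + 3.2*(-9.4) = -14.7 - (30.08) = -44.78

59.0800 - 44.7800i


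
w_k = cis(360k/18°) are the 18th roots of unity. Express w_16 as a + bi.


Angle = 360*16/18 = 320°
a = cos(320°) = 0.7660
b = sin(320°) = -0.6428

0.7660 - 0.6428i


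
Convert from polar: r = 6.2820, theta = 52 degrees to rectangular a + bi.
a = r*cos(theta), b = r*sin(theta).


a = 6.2820*cos(52°) = 6.2820*0.61566 = 3.8676
b = 6.2820*sin(52°) = 6.2820*0.78801 = 4.9503

3.8676 + 4.9503i


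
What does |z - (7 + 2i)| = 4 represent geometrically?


|z - z0| = r is a circle with center z0 and radius r.
Center = (7, 2), radius = 4

Circle with center (7, 2) and radius 4


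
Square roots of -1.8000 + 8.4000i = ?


|z| = sqrt(3.24+70.56) = 8.5907
sqrt((|z|+a)/2) = sqrt((8.5907+(-1.8))/2) = sqrt(3.3953) = 1.8426
sqrt((|z|-a)/2) = sqrt((8.5907-(-1.8))/2) = sqrt(5.1953) = 2.2793

±(1.8426 + 2.2793i) i.e. 1.8426 + 2.2793i and -1.8426 - 2.2793i


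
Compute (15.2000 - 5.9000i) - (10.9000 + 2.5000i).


Real: 15.2 - 10.9 = 4.3
Imag: -5.9 - 2.5 = -8.4

4.3000 - 8.4000i


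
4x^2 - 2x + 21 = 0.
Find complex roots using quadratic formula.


disc = (-2)^2 - 4*4*21 = 4 - 336 = -332
sqrt(|disc|) = sqrt(332) = 18.2209
Real part = 2/(2*4) = 0.2500
Imag part = 18.2209/(2*4) = 2.2776

0.2500 ± 2.2776i


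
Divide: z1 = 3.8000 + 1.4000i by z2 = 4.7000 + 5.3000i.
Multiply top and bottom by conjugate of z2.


Conjugate of z2 = 4.7000 - 5.3000i
Numerator: (3.8000 + 1.4000i)(4.7000 - 5.3000i) = 25.2800 - 13.5600i
Denominator: 4.7^2 + 5.3^2 = 50.18
Result = (25.2800 - 13.5600i)/50.18

0.5038 - 0.2702i


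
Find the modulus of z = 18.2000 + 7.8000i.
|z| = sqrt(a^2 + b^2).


|z| = sqrt(18.2^2 + 7.8^2) = sqrt(331.24 + 60.84) = sqrt(392.08) = 19.8010

|z| = 19.8010


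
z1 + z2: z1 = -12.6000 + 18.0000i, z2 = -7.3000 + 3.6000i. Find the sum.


Real: -12.6 - 7.3 = -19.9
Imag: 18 + 3.6 = 21.6

-19.9000 + 21.6000i


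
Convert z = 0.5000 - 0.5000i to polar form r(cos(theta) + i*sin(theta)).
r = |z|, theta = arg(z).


r = sqrt(0.25+0.25) = sqrt(0.5) = 0.7071
theta = atan2(-0.5, 0.5) = -45.0000 degrees

r = 0.7071, theta = -45.0000 degrees


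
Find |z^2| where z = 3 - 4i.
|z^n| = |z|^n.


|z| = sqrt(9+16) = sqrt(25) = 5
|z^2| = |z|^2 = 5^2 = 25

|z^2| = 25


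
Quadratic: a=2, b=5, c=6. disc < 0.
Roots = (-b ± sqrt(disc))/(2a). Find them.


disc = 5^2 - 4*2*6 = 25 - 48 = -23
sqrt(|disc|) = sqrt(23) = 4.7958
Real part = -5/(2*2) = -1.2500
Imag part = 4.7958/(2*2) = 1.1990

-1.2500 ± 1.1990i


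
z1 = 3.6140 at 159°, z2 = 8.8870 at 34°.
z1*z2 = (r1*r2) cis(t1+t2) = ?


r = 3.6140 * 8.8870 = 32.1176
theta = 159° + 34° = 193° = 193° (mod 360)

32.1176 cis(193°)


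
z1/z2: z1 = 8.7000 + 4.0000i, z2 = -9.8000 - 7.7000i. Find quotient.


Conjugate of z2 = -9.8000 + 7.7000i
Numerator: (8.7000 + 4.0000i)(-9.8000 + 7.7000i) = -116.0600 + 27.7900i
Denominator: (-9.8)^2 + (-7.7)^2 = 155.33
Result = (-116.0600 + 27.7900i)/155.33

-0.7472 + 0.1789i


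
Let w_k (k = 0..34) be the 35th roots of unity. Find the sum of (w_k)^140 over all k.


The roots are w_k = w^k with w = e^(2*pi*i/35), and (w^k)^140 = (w^140)^k.
So S = 1 + u + u^2 + ... + u^(34) with u = w^140.
140 = 4*35 + 0, so 140 is a multiple of 35 and u = (w^35)^4 = 1.
Every one of the 35 terms equals 1: S = 35

S = 35


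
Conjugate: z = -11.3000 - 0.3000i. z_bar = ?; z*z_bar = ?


z_bar = -11.3000 + 0.3000i
z*z_bar = (-11.3)^2 + (-0.3)^2 = 127.69 + 0.09 = 127.78

z_bar = -11.3000 + 0.3000i, z*z_bar = 127.78


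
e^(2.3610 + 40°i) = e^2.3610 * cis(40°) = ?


e^2.3610 = 10.60155
cos(40°) = 0.766044
sin(40°) = 0.642788
Real = 10.60155*0.766044 = 8.1213
Imag = 10.60155*0.642788 = 6.8145

8.1213 + 6.8145i


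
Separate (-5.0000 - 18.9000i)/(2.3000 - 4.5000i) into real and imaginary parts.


Multiply by conjugate: (-5.0000 - 18.9000i)(2.3000 + 4.5000i) / (2.3^2 + (-4.5)^2)
Numerator real = -5*2.3 - (18.9)*(-4.5) = 73.55
Numerator imag = -18.9*2.3 - (-5)*(-4.5) = -65.97
Denominator = 25.54
Re(z) = 73.55/25.54 = 2.8798
Im(z) = -65.97/25.54 = -2.5830

Re(z) = 2.8798, Im(z) = -2.5830


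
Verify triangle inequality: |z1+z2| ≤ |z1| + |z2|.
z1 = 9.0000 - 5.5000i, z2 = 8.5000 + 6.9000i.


|z1| = sqrt(9^2 + (-5.5)^2) = sqrt(111.25) = 10.5475
|z2| = sqrt(8.5^2 + 6.9^2) = sqrt(119.86) = 10.9481
z1+z2 = 17.5000 + 1.4000i
|z1+z2| = sqrt(308.21) = 17.5559
|z1|+|z2| = 10.5475 + 10.9481 = 21.4956

|z1+z2| = 17.5559 ≤ |z1|+|z2| = 21.4956 (verified)


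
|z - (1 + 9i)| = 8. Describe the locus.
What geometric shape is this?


|z - z0| = r is a circle with center z0 and radius r.
Center = (1, 9), radius = 8

Circle with center (1, 9) and radius 8


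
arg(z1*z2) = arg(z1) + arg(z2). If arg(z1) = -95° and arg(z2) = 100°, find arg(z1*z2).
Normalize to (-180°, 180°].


arg(z1*z2) = -95° + 100° = 5°
Normalized to (-180°, 180°]: 5°

5°


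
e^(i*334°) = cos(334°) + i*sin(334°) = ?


cos(334°) = 0.8988
sin(334°) = -0.4384

e^(i*334°) = 0.8988 - 0.4384i


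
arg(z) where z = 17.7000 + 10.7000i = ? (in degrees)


Re = 17.7, Im = 10.7
arg = atan2(10.7, 17.7) = 31.1538 degrees

arg(z) = 31.1538 degrees


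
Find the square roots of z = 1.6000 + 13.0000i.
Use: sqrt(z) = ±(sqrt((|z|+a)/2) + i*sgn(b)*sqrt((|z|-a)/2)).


|z| = sqrt(2.56+169) = 13.0981
sqrt((|z|+a)/2) = sqrt((13.0981+1.6)/2) = sqrt(7.3490) = 2.7109
sqrt((|z|-a)/2) = sqrt((13.0981-1.6)/2) = sqrt(5.7490) = 2.3977

±(2.7109 + 2.3977i) i.e. 2.7109 + 2.3977i and -2.7109 - 2.3977i


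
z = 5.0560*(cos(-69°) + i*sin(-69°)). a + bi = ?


a = 5.0560*cos(-69°) = 5.0560*0.35837 = 1.8119
b = 5.0560*sin(-69°) = 5.0560*(-0.93358) = -4.7202

1.8119 - 4.7202i


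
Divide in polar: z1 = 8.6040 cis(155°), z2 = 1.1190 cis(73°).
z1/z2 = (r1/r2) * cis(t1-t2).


r = 8.6040 / 1.1190 = 7.6890
theta = 155° - 73° = 82° = 82° (mod 360)

7.6890 cis(82°)


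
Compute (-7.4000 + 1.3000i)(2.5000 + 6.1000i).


Real = -7.4*2.5 - 1.3*6.1 = -18.5 - 7.93 = -26.43
Imag = -7.4*6.1 + 2.5*1.3 = -45.14 + 3.25 = -41.89

-26.4300 - 41.8900i


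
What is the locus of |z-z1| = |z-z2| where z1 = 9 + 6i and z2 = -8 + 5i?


Equal distances means the locus is the perpendicular bisector of z1 and z2.
Midpoint = ((9+(-8))/2, (6+5)/2) = (0.5000, 5.5000)

Perpendicular bisector through (0.5000, 5.5000)


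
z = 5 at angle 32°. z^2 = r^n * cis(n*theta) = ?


r^2 = 5^2 = 25
n*theta = 2*32° = 64° = 64° (mod 360)
a = 25*cos(64°) = 10.9593
b = 25*sin(64°) = 22.4699

25 cis(64°) = 10.9593 + 22.4699i


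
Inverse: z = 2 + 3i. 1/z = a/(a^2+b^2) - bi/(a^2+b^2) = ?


|z|^2 = 4+9 = 13
1/z = (2 - 3i)/13

1/z = 0.1538 - 0.2308i


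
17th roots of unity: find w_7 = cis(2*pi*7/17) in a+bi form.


Angle = 360*7/17 = 148.2353°
a = cos(148.2353°) = -0.8502
b = sin(148.2353°) = 0.5264

-0.8502 + 0.5264i


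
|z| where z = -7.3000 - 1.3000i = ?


|z| = sqrt((-7.3)^2 + (-1.3)^2) = sqrt(53.29 + 1.69) = sqrt(54.98) = 7.4148

|z| = 7.4148


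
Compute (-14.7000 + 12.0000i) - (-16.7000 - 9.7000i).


Real: -14.7 + 16.7 = 2
Imag: 12 + 9.7 = 21.7

2.0000 + 21.7000i


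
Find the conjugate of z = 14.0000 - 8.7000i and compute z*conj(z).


z_bar = 14.0000 + 8.7000i
z*z_bar = 14^2 + (-8.7)^2 = 196 + 75.69 = 271.69

z_bar = 14.0000 + 8.7000i, z*z_bar = 271.69


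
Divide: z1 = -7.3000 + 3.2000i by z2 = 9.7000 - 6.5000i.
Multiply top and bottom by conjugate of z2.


Conjugate of z2 = 9.7000 + 6.5000i
Numerator: (-7.3000 + 3.2000i)(9.7000 + 6.5000i) = -91.6100 - 16.4100i
Denominator: 9.7^2 + (-6.5)^2 = 136.34
Result = (-91.6100 - 16.4100i)/136.34

-0.6719 - 0.1204i


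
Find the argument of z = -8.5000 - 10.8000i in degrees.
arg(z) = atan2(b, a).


Re = -8.5, Im = -10.8
arg = atan2(-10.8, -8.5) = -128.2041 degrees

arg(z) = -128.2041 degrees


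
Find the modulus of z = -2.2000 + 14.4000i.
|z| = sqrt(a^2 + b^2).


|z| = sqrt((-2.2)^2 + 14.4^2) = sqrt(4.84 + 207.36) = sqrt(212.2) = 14.5671

|z| = 14.5671


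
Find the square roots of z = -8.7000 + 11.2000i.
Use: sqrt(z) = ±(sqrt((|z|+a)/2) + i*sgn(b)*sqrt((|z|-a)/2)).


|z| = sqrt(75.69+125.44) = 14.1820
sqrt((|z|+a)/2) = sqrt((14.1820+(-8.7))/2) = sqrt(2.7410) = 1.6556
sqrt((|z|-a)/2) = sqrt((14.1820-(-8.7))/2) = sqrt(11.4410) = 3.3825

±(1.6556 + 3.3825i) i.e. 1.6556 + 3.3825i and -1.6556 - 3.3825i


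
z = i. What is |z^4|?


|z| = sqrt(0+1) = sqrt(1) = 1
|z^4| = |z|^4 = 1^4 = 1

|z^4| = 1


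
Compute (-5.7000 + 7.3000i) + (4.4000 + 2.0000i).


Real: -5.7 + 4.4 = -1.3
Imag: 7.3 + 2 = 9.3

-1.3000 + 9.3000i


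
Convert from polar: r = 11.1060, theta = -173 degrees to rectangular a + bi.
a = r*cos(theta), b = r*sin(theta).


a = 11.1060*cos(-173°) = 11.1060*(-0.992546) = -11.0232
b = 11.1060*sin(-173°) = 11.1060*(-0.12187) = -1.3535

-11.0232 - 1.3535i


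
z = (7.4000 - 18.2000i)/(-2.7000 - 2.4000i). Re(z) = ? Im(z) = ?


Multiply by conjugate: (7.4000 - 18.2000i)(-2.7000 + 2.4000i) / ((-2.7)^2 + (-2.4)^2)
Numerator real = 7.4*(-2.7) - (18.2)*(-2.4) = 23.7
Numerator imag = -18.2*(-2.7) - 7.4*(-2.4) = 66.9
Denominator = 13.05
Re(z) = 23.7/13.05 = 1.8161
Im(z) = 66.9/13.05 = 5.1264

Re(z) = 1.8161, Im(z) = 5.1264


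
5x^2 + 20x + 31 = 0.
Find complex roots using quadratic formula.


disc = 20^2 - 4*5*31 = 400 - 620 = -220
sqrt(|disc|) = sqrt(220) = 14.8324
Real part = -20/(2*5) = -2.0000
Imag part = 14.8324/(2*5) = 1.4832

-2.0000 ± 1.4832i


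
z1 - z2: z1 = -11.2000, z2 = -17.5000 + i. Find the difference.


Real: -11.2 + 17.5 = 6.3
Imag: 0 - 1 = -1

6.3000 - i


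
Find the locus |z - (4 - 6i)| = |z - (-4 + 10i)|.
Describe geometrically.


Equal distances means the locus is the perpendicular bisector of z1 and z2.
Midpoint = ((4+(-4))/2, (-6+10)/2) = (0, 2.0000)

Perpendicular bisector through (0, 2.0000)


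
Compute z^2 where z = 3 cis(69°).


r^2 = 3^2 = 9
n*theta = 2*69° = 138° = 138° (mod 360)
a = 9*cos(138°) = -6.6883
b = 9*sin(138°) = 6.0222

9 cis(138°) = -6.6883 + 6.0222i


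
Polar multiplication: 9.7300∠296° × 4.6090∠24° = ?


r = 9.7300 * 4.6090 = 44.8456
theta = 296° + 24° = 320° = 320° (mod 360)

44.8456 cis(320°)


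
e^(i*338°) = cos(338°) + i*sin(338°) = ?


cos(338°) = 0.9272
sin(338°) = -0.3746

e^(i*338°) = 0.9272 - 0.3746i


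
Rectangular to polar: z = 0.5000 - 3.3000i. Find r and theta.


r = sqrt(0.25+10.89) = sqrt(11.14) = 3.3377
theta = atan2(-3.3, 0.5) = -81.3844 degrees

r = 3.3377, theta = -81.3844 degrees


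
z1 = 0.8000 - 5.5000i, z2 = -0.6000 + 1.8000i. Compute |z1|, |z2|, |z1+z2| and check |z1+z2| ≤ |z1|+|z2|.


|z1| = sqrt(0.8^2 + (-5.5)^2) = sqrt(30.89) = 5.5579
|z2| = sqrt((-0.6)^2 + 1.8^2) = sqrt(3.6) = 1.8974
z1+z2 = 0.2000 - 3.7000i
|z1+z2| = sqrt(13.73) = 3.7054
|z1|+|z2| = 5.5579 + 1.8974 = 7.4553

|z1+z2| = 3.7054 ≤ |z1|+|z2| = 7.4553 (verified)


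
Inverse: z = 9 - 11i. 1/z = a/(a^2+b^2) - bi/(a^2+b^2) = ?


|z|^2 = 81+121 = 202
1/z = (9 + 11i)/202

1/z = 0.0446 + 0.0545i


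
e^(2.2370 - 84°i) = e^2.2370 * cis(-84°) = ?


e^2.2370 = 9.3652
cos(-84°) = 0.10453
sin(-84°) = -0.99452
Real = 9.3652*0.10453 = 0.9789
Imag = 9.3652*(-0.99452) = -9.3139

0.9789 - 9.3139i


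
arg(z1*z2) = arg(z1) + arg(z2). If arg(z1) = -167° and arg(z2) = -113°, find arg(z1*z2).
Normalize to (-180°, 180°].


arg(z1*z2) = -167° - 113° = -280°
Normalized to (-180°, 180°]: 80°

80°


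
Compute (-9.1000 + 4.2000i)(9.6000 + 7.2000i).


Real = -9.1*9.6 - 4.2*7.2 = -87.36 - 30.24 = -117.6
Imag = -9.1*7.2 + 9.6*4.2 = -65.52 + 40.32 = -25.2

-117.6000 - 25.2000i


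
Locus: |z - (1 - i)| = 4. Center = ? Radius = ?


|z - z0| = r is a circle with center z0 and radius r.
Center = (1, -1), radius = 4

Circle with center (1, -1) and radius 4


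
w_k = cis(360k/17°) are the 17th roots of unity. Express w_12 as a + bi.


Angle = 360*12/17 = 254.1176°
a = cos(254.1176°) = -0.2737
b = sin(254.1176°) = -0.9618

-0.2737 - 0.9618i


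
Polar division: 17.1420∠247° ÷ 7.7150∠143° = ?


r = 17.1420 / 7.7150 = 2.2219
theta = 247° - 143° = 104° = 104° (mod 360)

2.2219 cis(104°)


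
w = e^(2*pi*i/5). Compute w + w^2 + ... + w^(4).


With w = e^(2*pi*i/5), all 5 of the 5th roots of unity w^0 = 1, w, ..., w^(4) sum to 0: 1 + w + ... + w^(4) = (1 - w^5)/(1 - w) = 0 since w^5 = 1, w ≠ 1.
Removing the root 1: w + w^2 + ... + w^(4) = 0 - 1 = -1

Sum = -1


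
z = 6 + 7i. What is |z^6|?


|z| = sqrt(36+49) = sqrt(85) = 9.2195
|z^6| = |z|^6 = (sqrt(85))^6 = 85^3 = 614125

|z^6| = 614125


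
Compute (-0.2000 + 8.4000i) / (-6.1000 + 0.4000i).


Conjugate of z2 = -6.1000 - 0.4000i
Numerator: (-0.2000 + 8.4000i)(-6.1000 - 0.4000i) = 4.5800 - 51.1600i
Denominator: (-6.1)^2 + 0.4^2 = 37.37
Result = (4.5800 - 51.1600i)/37.37

0.1226 - 1.3690i


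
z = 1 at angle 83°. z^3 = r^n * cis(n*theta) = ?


r^3 = 1^3 = 1
n*theta = 3*83° = 249° = 249° (mod 360)
a = 1*cos(249°) = -0.3584
b = 1*sin(249°) = -0.9336

1 cis(249°) = -0.3584 - 0.9336i


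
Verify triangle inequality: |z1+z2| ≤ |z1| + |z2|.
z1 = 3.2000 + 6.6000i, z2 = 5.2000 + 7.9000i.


|z1| = sqrt(3.2^2 + 6.6^2) = sqrt(53.8) = 7.3348
|z2| = sqrt(5.2^2 + 7.9^2) = sqrt(89.45) = 9.4578
z1+z2 = 8.4000 + 14.5000i
|z1+z2| = sqrt(280.81) = 16.7574
|z1|+|z2| = 7.3348 + 9.4578 = 16.7926

|z1+z2| = 16.7574 ≤ |z1|+|z2| = 16.7926 (verified)


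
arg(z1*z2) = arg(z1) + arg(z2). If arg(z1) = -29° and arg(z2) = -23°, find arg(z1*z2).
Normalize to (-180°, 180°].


arg(z1*z2) = -29° - 23° = -52°
Normalized to (-180°, 180°]: -52°

-52°


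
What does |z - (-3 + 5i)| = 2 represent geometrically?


|z - z0| = r is a circle with center z0 and radius r.
Center = (-3, 5), radius = 2

Circle with center (-3, 5) and radius 2


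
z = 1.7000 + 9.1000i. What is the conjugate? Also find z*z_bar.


z_bar = 1.7000 - 9.1000i
z*z_bar = 1.7^2 + 9.1^2 = 2.89 + 82.81 = 85.7

z_bar = 1.7000 - 9.1000i, z*z_bar = 85.7


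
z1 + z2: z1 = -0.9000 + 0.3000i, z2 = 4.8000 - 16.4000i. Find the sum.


Real: -0.9 + 4.8 = 3.9
Imag: 0.3 - 16.4 = -16.1

3.9000 - 16.1000i


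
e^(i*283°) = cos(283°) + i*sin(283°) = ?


cos(283°) = 0.2250
sin(283°) = -0.9744

e^(i*283°) = 0.2250 - 0.9744i


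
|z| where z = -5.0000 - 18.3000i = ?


|z| = sqrt((-5)^2 + (-18.3)^2) = sqrt(25 + 334.89) = sqrt(359.89) = 18.9708

|z| = 18.9708


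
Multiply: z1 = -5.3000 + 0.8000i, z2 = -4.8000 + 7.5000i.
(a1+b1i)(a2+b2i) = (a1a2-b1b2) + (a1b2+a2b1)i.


Real = -5.3*(-4.8) - 0.8*7.5 = 25.44 - 6 = 19.44
Imag = -5.3*7.5 - (4.8)*0.8 = -39.75 - (3.84) = -43.59

19.4400 - 43.5900i


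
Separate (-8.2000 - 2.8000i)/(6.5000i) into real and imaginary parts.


Multiply by conjugate: (-8.2000 - 2.8000i)(-6.5000i) / (0^2 + 6.5^2)
Numerator real = -8.2*0 - (2.8)*6.5 = -18.2
Numerator imag = -2.8*0 - (-8.2)*6.5 = 53.3
Denominator = 42.25
Re(z) = -18.2/42.25 = -0.4308
Im(z) = 53.3/42.25 = 1.2615

Re(z) = -0.4308, Im(z) = 1.2615


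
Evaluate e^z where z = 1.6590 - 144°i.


e^1.6590 = 5.2541
cos(-144°) = -0.809
sin(-144°) = -0.58779
Real = 5.2541*(-0.809) = -4.2506
Imag = 5.2541*(-0.58779) = -3.0883

-4.2506 - 3.0883i


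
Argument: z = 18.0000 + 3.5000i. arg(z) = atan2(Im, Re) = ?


Re = 18, Im = 3.5
arg = atan2(3.5, 18) = 11.0035 degrees

arg(z) = 11.0035 degrees


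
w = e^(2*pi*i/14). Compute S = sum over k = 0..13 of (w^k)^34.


The roots are w_k = w^k with w = e^(2*pi*i/14), and (w^k)^34 = (w^34)^k.
So S = 1 + u + u^2 + ... + u^(13) with u = w^34.
34 = 2*14 + 6, so 34 is not a multiple of 14: u = (w^14)^2 * w^6 = w^6 ≠ 1 (w is a primitive 14th root), while u^14 = (w^14)^34 = 1.
Geometric series: S = (1 - u^14)/(1 - u) = (1 - 1)/(1 - u) = 0

S = 0


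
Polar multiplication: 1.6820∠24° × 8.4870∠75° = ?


r = 1.6820 * 8.4870 = 14.2751
theta = 24° + 75° = 99° = 99° (mod 360)

14.2751 cis(99°)


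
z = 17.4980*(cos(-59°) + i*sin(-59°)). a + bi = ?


a = 17.4980*cos(-59°) = 17.4980*0.515038 = 9.0121
b = 17.4980*sin(-59°) = 17.4980*(-0.857167) = -14.9987

9.0121 - 14.9987i


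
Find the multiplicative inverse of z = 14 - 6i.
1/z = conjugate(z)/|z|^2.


|z|^2 = 196+36 = 232
1/z = (14 + 6i)/232

1/z = 0.0603 + 0.0259i


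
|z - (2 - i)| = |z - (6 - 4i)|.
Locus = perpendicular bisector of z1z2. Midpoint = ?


Equal distances means the locus is the perpendicular bisector of z1 and z2.
Midpoint = ((2+6)/2, (-1+(-4))/2) = (4.0000, -2.5000)

Perpendicular bisector through (4.0000, -2.5000)


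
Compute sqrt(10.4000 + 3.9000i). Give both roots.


|z| = sqrt(108.16+15.21) = 11.1072
sqrt((|z|+a)/2) = sqrt((11.1072+10.4)/2) = sqrt(10.7536) = 3.2793
sqrt((|z|-a)/2) = sqrt((11.1072-10.4)/2) = sqrt(0.3536) = 0.5946

±(3.2793 + 0.5946i) i.e. 3.2793 + 0.5946i and -3.2793 - 0.5946i


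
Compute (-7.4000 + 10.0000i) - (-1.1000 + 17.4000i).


Real: -7.4 + 1.1 = -6.3
Imag: 10 - 17.4 = -7.4

-6.3000 - 7.4000i


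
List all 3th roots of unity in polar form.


The 3th roots of unity are cis(360k/3°) for k=0..2
Angle step = 360/3 = 120°
Primitive root: cis(120°)
Primitive root = -0.5000 + 0.8660i

3 roots at angles: 0°, 120°, 240°


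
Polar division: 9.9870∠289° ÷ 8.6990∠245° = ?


r = 9.9870 / 8.6990 = 1.1481
theta = 289° - 245° = 44° = 44° (mod 360)

1.1481 cis(44°)


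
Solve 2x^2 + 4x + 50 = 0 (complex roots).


disc = 4^2 - 4*2*50 = 16 - 400 = -384
sqrt(|disc|) = sqrt(384) = 19.5959
Real part = -4/(2*2) = -1.0000
Imag part = 19.5959/(2*2) = 4.8990

-1.0000 ± 4.8990i


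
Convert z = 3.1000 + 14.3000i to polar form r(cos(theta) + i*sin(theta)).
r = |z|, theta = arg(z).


r = sqrt(9.61+204.49) = sqrt(214.1) = 14.6322
theta = atan2(14.3, 3.1) = 77.7685 degrees

r = 14.6322, theta = 77.7685 degrees


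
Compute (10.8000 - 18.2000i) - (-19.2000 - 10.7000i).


Real: 10.8 + 19.2 = 30
Imag: -18.2 + 10.7 = -7.5

30.0000 - 7.5000i


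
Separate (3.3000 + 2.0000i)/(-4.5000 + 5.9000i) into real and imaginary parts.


Multiply by conjugate: (3.3000 + 2.0000i)(-4.5000 - 5.9000i) / ((-4.5)^2 + 5.9^2)
Numerator real = 3.3*(-4.5) + 2*5.9 = -3.05
Numerator imag = 2*(-4.5) - 3.3*5.9 = -28.47
Denominator = 55.06
Re(z) = -3.05/55.06 = -0.0554
Im(z) = -28.47/55.06 = -0.5171

Re(z) = -0.0554, Im(z) = -0.5171


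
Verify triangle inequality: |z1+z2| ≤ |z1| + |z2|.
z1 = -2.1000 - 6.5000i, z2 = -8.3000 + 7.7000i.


|z1| = sqrt((-2.1)^2 + (-6.5)^2) = sqrt(46.66) = 6.8308
|z2| = sqrt((-8.3)^2 + 7.7^2) = sqrt(128.18) = 11.3217
z1+z2 = -10.4000 + 1.2000i
|z1+z2| = sqrt(109.6) = 10.4690
|z1|+|z2| = 6.8308 + 11.3217 = 18.1525

|z1+z2| = 10.4690 ≤ |z1|+|z2| = 18.1525 (verified)


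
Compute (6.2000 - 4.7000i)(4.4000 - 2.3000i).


Real = 6.2*4.4 - (-4.7)*(-2.3) = 27.28 - 10.81 = 16.47
Imag = 6.2*(-2.3) + 4.4*(-4.7) = -14.26 - (20.68) = -34.94

16.4700 - 34.9400i


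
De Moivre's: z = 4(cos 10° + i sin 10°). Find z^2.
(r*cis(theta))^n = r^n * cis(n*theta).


r^2 = 4^2 = 16
n*theta = 2*10° = 20° = 20° (mod 360)
a = 16*cos(20°) = 15.0351
b = 16*sin(20°) = 5.4723

16 cis(20°) = 15.0351 + 5.4723i


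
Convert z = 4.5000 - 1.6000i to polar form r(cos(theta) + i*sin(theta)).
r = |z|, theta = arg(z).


r = sqrt(20.25+2.56) = sqrt(22.81) = 4.7760
theta = atan2(-1.6, 4.5) = -19.5731 degrees

r = 4.7760, theta = -19.5731 degrees


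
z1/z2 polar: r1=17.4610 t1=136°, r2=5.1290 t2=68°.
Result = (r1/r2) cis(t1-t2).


r = 17.4610 / 5.1290 = 3.4044
theta = 136° - 68° = 68° = 68° (mod 360)

3.4044 cis(68°)


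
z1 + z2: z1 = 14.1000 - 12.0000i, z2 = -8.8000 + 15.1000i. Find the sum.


Real: 14.1 - 8.8 = 5.3
Imag: -12 + 15.1 = 3.1

5.3000 + 3.1000i


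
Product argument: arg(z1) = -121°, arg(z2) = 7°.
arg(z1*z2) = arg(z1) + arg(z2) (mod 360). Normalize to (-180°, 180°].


arg(z1*z2) = -121° + 7° = -114°
Normalized to (-180°, 180°]: -114°

-114°


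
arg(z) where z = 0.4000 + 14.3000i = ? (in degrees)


Re = 0.4, Im = 14.3
arg = atan2(14.3, 0.4) = 88.3977 degrees

arg(z) = 88.3977 degrees


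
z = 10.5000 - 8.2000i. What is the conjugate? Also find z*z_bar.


z_bar = 10.5000 + 8.2000i
z*z_bar = 10.5^2 + (-8.2)^2 = 110.25 + 67.24 = 177.49

z_bar = 10.5000 + 8.2000i, z*z_bar = 177.49


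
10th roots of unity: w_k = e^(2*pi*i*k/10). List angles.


The 10th roots of unity are cis(360k/10°) for k=0..9
Angle step = 360/10 = 36°
Primitive root: cis(36°)
Primitive root = 0.8090 + 0.5878i

10 roots at angles: 0°, 36°, 72°, 108°, 144°, 180°, 216°, 252°, 288°, 324°


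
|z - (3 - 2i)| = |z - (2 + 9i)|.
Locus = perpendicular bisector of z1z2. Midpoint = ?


Equal distances means the locus is the perpendicular bisector of z1 and z2.
Midpoint = ((3+2)/2, (-2+9)/2) = (2.5000, 3.5000)

Perpendicular bisector through (2.5000, 3.5000)


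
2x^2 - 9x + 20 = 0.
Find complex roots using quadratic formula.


disc = (-9)^2 - 4*2*20 = 81 - 160 = -79
sqrt(|disc|) = sqrt(79) = 8.8882
Real part = 9/(2*2) = 2.2500
Imag part = 8.8882/(2*2) = 2.2220

2.2500 ± 2.2220i


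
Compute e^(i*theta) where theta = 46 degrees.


cos(46°) = 0.6947
sin(46°) = 0.7193

e^(i*46°) = 0.6947 + 0.7193i


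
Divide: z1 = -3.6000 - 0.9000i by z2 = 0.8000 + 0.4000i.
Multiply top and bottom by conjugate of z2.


Conjugate of z2 = 0.8000 - 0.4000i
Numerator: (-3.6000 - 0.9000i)(0.8000 - 0.4000i) = -3.2400 + 0.7200i
Denominator: 0.8^2 + 0.4^2 = 0.8
Result = (-3.2400 + 0.7200i)/0.8

-4.0500 + 0.9000i


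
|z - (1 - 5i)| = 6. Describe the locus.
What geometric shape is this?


|z - z0| = r is a circle with center z0 and radius r.
Center = (1, -5), radius = 6

Circle with center (1, -5) and radius 6


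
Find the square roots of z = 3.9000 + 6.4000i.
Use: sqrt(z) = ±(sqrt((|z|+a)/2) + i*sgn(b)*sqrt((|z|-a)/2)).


|z| = sqrt(15.21+40.96) = 7.4947
sqrt((|z|+a)/2) = sqrt((7.4947+3.9)/2) = sqrt(5.6973) = 2.3869
sqrt((|z|-a)/2) = sqrt((7.4947-3.9)/2) = sqrt(1.7973) = 1.3406

±(2.3869 + 1.3406i) i.e. 2.3869 + 1.3406i and -2.3869 - 1.3406i


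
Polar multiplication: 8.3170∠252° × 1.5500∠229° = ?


r = 8.3170 * 1.5500 = 12.8914
theta = 252° + 229° = 481° = 121° (mod 360)

12.8914 cis(121°)


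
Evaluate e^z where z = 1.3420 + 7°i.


e^1.3420 = 3.8267
cos(7°) = 0.99255
sin(7°) = 0.12187
Real = 3.8267*0.99255 = 3.7982
Imag = 3.8267*0.12187 = 0.4664

3.7982 + 0.4664i


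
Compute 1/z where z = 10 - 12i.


|z|^2 = 100+144 = 244
1/z = (10 + 12i)/244

1/z = 0.0410 + 0.0492i


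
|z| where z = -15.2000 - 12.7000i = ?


|z| = sqrt((-15.2)^2 + (-12.7)^2) = sqrt(231.04 + 161.29) = sqrt(392.33) = 19.8073

|z| = 19.8073


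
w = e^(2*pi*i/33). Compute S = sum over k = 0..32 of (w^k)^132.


The roots are w_k = w^k with w = e^(2*pi*i/33), and (w^k)^132 = (w^132)^k.
So S = 1 + u + u^2 + ... + u^(32) with u = w^132.
132 = 4*33 + 0, so 132 is a multiple of 33 and u = (w^33)^4 = 1.
Every one of the 33 terms equals 1: S = 33

S = 33


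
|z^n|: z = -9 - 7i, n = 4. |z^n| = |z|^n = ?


|z| = sqrt(81+49) = sqrt(130) = 11.4018
|z^4| = |z|^4 = (sqrt(130))^4 = 130^2 = 16900

|z^4| = 16900


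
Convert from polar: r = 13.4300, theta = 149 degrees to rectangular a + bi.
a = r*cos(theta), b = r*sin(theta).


a = 13.4300*cos(149°) = 13.4300*(-0.85717) = -11.5118
b = 13.4300*sin(149°) = 13.4300*0.51504 = 6.9170

-11.5118 + 6.9170i


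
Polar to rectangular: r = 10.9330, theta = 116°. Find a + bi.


a = 10.9330*cos(116°) = 10.9330*(-0.43837) = -4.7927
b = 10.9330*sin(116°) = 10.9330*0.89879 = 9.8265

-4.7927 + 9.8265i


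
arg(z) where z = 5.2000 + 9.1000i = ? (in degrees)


Re = 5.2, Im = 9.1
arg = atan2(9.1, 5.2) = 60.2551 degrees

arg(z) = 60.2551 degrees


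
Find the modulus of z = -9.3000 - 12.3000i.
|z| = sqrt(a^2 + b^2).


|z| = sqrt((-9.3)^2 + (-12.3)^2) = sqrt(86.49 + 151.29) = sqrt(237.78) = 15.4201

|z| = 15.4201


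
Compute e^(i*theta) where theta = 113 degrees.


cos(113°) = -0.3907
sin(113°) = 0.9205

e^(i*113°) = -0.3907 + 0.9205i


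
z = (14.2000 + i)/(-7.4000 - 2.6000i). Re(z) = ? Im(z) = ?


Multiply by conjugate: (14.2000 + i)(-7.4000 + 2.6000i) / ((-7.4)^2 + (-2.6)^2)
Numerator real = 14.2*(-7.4) + 1*(-2.6) = -107.68
Numerator imag = 1*(-7.4) - 14.2*(-2.6) = 29.52
Denominator = 61.52
Re(z) = -107.68/61.52 = -1.7503
Im(z) = 29.52/61.52 = 0.4798

Re(z) = -1.7503, Im(z) = 0.4798


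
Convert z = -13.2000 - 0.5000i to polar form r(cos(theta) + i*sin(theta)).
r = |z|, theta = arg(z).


r = sqrt(174.24+0.25) = sqrt(174.49) = 13.2095
theta = atan2(-0.5, -13.2) = -177.8307 degrees

r = 13.2095, theta = -177.8307 degrees


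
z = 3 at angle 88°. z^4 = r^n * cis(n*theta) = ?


r^4 = 3^4 = 81
n*theta = 4*88° = 352° = 352° (mod 360)
a = 81*cos(352°) = 80.2117
b = 81*sin(352°) = -11.2730

81 cis(352°) = 80.2117 - 11.2730i


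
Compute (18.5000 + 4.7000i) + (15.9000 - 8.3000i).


Real: 18.5 + 15.9 = 34.4
Imag: 4.7 - 8.3 = -3.6

34.4000 - 3.6000i


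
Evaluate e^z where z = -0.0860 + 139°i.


e^-0.0860 = 0.9176
cos(139°) = -0.7547
sin(139°) = 0.6561
Real = 0.9176*(-0.7547) = -0.6925
Imag = 0.9176*0.6561 = 0.6020

-0.6925 + 0.6020i


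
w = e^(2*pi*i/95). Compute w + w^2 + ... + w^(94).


With w = e^(2*pi*i/95), all 95 of the 95th roots of unity w^0 = 1, w, ..., w^(94) sum to 0: 1 + w + ... + w^(94) = (1 - w^95)/(1 - w) = 0 since w^95 = 1, w ≠ 1.
Removing the root 1: w + w^2 + ... + w^(94) = 0 - 1 = -1

Sum = -1


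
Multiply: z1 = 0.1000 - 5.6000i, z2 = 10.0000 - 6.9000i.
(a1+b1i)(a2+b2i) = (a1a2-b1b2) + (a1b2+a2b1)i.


Real = 0.1*10 - (-5.6)*(-6.9) = 1 - 38.64 = -37.64
Imag = 0.1*(-6.9) + 10*(-5.6) = -0.69 - (56) = -56.69

-37.6400 - 56.6900i


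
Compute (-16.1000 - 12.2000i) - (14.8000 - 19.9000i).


Real: -16.1 - 14.8 = -30.9
Imag: -12.2 + 19.9 = 7.7

-30.9000 + 7.7000i


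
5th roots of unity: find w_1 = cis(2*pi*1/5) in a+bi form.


Angle = 360*1/5 = 72°
a = cos(72°) = 0.3090
b = sin(72°) = 0.9511

0.3090 + 0.9511i


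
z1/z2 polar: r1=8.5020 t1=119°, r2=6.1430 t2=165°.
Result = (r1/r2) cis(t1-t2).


r = 8.5020 / 6.1430 = 1.3840
theta = 119° - 165° = -46° = 314° (mod 360)

1.3840 cis(314°)


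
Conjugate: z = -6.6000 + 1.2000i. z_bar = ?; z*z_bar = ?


z_bar = -6.6000 - 1.2000i
z*z_bar = (-6.6)^2 + 1.2^2 = 43.56 + 1.44 = 45

z_bar = -6.6000 - 1.2000i, z*z_bar = 45


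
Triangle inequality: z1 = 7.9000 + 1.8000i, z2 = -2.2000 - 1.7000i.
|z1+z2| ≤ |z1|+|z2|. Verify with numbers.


|z1| = sqrt(7.9^2 + 1.8^2) = sqrt(65.65) = 8.1025
|z2| = sqrt((-2.2)^2 + (-1.7)^2) = sqrt(7.73) = 2.7803
z1+z2 = 5.7000 + 0.1000i
|z1+z2| = sqrt(32.5) = 5.7009
|z1|+|z2| = 8.1025 + 2.7803 = 10.8828

|z1+z2| = 5.7009 ≤ |z1|+|z2| = 10.8828 (verified)


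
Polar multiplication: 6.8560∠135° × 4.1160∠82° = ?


r = 6.8560 * 4.1160 = 28.2193
theta = 135° + 82° = 217° = 217° (mod 360)

28.2193 cis(217°)


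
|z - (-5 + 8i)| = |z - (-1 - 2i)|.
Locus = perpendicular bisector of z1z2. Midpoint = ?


Equal distances means the locus is the perpendicular bisector of z1 and z2.
Midpoint = ((-5+(-1))/2, (8+(-2))/2) = (-3.0000, 3.0000)

Perpendicular bisector through (-3.0000, 3.0000)


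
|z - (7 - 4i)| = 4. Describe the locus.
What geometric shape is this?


|z - z0| = r is a circle with center z0 and radius r.
Center = (7, -4), radius = 4

Circle with center (7, -4) and radius 4


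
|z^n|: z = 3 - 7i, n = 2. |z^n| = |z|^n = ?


|z| = sqrt(9+49) = sqrt(58) = 7.6158
|z^2| = |z|^2 = (sqrt(58))^2 = 58

|z^2| = 58


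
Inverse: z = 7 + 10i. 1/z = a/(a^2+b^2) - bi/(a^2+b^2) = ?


|z|^2 = 49+100 = 149
1/z = (7 - 10i)/149

1/z = 0.0470 - 0.0671i


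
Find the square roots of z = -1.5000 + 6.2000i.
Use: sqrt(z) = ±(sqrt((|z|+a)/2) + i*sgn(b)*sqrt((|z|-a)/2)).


|z| = sqrt(2.25+38.44) = 6.3789
sqrt((|z|+a)/2) = sqrt((6.3789+(-1.5))/2) = sqrt(2.4394) = 1.5619
sqrt((|z|-a)/2) = sqrt((6.3789-(-1.5))/2) = sqrt(3.9394) = 1.9848

±(1.5619 + 1.9848i) i.e. 1.5619 + 1.9848i and -1.5619 - 1.9848i


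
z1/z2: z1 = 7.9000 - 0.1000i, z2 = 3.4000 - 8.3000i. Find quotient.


Conjugate of z2 = 3.4000 + 8.3000i
Numerator: (7.9000 - 0.1000i)(3.4000 + 8.3000i) = 27.6900 + 65.2300i
Denominator: 3.4^2 + (-8.3)^2 = 80.45
Result = (27.6900 + 65.2300i)/80.45

0.3442 + 0.8108i


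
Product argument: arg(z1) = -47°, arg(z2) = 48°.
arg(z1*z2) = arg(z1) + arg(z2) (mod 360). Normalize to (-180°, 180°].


arg(z1*z2) = -47° + 48° = 1°
Normalized to (-180°, 180°]: 1°

1°


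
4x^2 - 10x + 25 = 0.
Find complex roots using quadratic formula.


disc = (-10)^2 - 4*4*25 = 100 - 400 = -300
sqrt(|disc|) = sqrt(300) = 17.3205
Real part = 10/(2*4) = 1.2500
Imag part = 17.3205/(2*4) = 2.1651

1.2500 ± 2.1651i


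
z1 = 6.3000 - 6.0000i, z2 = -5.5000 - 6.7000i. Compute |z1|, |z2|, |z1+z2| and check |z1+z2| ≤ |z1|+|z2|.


|z1| = sqrt(6.3^2 + (-6)^2) = sqrt(75.69) = 8.7000
|z2| = sqrt((-5.5)^2 + (-6.7)^2) = sqrt(75.14) = 8.6683
z1+z2 = 0.8000 - 12.7000i
|z1+z2| = sqrt(161.93) = 12.7252
|z1|+|z2| = 8.7000 + 8.6683 = 17.3683

|z1+z2| = 12.7252 ≤ |z1|+|z2| = 17.3683 (verified)


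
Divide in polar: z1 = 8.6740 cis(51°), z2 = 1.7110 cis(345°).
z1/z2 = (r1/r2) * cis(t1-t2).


r = 8.6740 / 1.7110 = 5.0695
theta = 51° - 345° = -294° = 66° (mod 360)

5.0695 cis(66°)


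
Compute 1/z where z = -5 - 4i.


|z|^2 = 25+16 = 41
1/z = (-5 + 4i)/41

1/z = -0.1220 + 0.0976i


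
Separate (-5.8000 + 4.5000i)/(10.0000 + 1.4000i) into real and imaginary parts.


Multiply by conjugate: (-5.8000 + 4.5000i)(10.0000 - 1.4000i) / (10^2 + 1.4^2)
Numerator real = -5.8*10 + 4.5*1.4 = -51.7
Numerator imag = 4.5*10 - (-5.8)*1.4 = 53.12
Denominator = 101.96
Re(z) = -51.7/101.96 = -0.5071
Im(z) = 53.12/101.96 = 0.5210

Re(z) = -0.5071, Im(z) = 0.5210


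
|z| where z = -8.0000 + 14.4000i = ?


|z| = sqrt((-8)^2 + 14.4^2) = sqrt(64 + 207.36) = sqrt(271.36) = 16.4730

|z| = 16.4730


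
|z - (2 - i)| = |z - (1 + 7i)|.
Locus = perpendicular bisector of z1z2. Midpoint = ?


Equal distances means the locus is the perpendicular bisector of z1 and z2.
Midpoint = ((2+1)/2, (-1+7)/2) = (1.5000, 3.0000)

Perpendicular bisector through (1.5000, 3.0000)


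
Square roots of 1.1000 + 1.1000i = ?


|z| = sqrt(1.21+1.21) = 1.5556
sqrt((|z|+a)/2) = sqrt((1.5556+1.1)/2) = sqrt(1.3278) = 1.1523
sqrt((|z|-a)/2) = sqrt((1.5556-1.1)/2) = sqrt(0.2278) = 0.4773

±(1.1523 + 0.4773i) i.e. 1.1523 + 0.4773i and -1.1523 - 0.4773i


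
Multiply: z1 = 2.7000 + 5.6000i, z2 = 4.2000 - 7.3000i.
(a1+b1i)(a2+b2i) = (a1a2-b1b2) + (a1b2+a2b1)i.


Real = 2.7*4.2 - 5.6*(-7.3) = 11.34 - (-40.88) = 52.22
Imag = 2.7*(-7.3) + 4.2*5.6 = -19.71 + 23.52 = 3.81

52.2200 + 3.8100i


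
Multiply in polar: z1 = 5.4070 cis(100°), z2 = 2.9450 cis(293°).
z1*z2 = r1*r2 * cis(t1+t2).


r = 5.4070 * 2.9450 = 15.9236
theta = 100° + 293° = 393° = 33° (mod 360)

15.9236 cis(33°)


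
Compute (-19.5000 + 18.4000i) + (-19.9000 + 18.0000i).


Real: -19.5 - 19.9 = -39.4
Imag: 18.4 + 18 = 36.4

-39.4000 + 36.4000i


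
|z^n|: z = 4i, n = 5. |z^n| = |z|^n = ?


|z| = sqrt(0+16) = sqrt(16) = 4
|z^5| = |z|^5 = 4^5 = 1024

|z^5| = 1024


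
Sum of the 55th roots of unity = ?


The sum of all 55th roots of unity is 0.
Geometric series: (1 - w^55)/(1 - w) = (1-1)/(1-w) = 0 since w^55 = 1, w ≠ 1.
Alternatively: coefficient of z^54 in z^55 - 1 is 0.

0


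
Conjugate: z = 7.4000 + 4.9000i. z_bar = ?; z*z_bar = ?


z_bar = 7.4000 - 4.9000i
z*z_bar = 7.4^2 + 4.9^2 = 54.76 + 24.01 = 78.77

z_bar = 7.4000 - 4.9000i, z*z_bar = 78.77


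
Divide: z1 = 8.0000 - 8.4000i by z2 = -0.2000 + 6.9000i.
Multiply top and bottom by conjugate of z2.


Conjugate of z2 = -0.2000 - 6.9000i
Numerator: (8.0000 - 8.4000i)(-0.2000 - 6.9000i) = -59.5600 - 53.5200i
Denominator: (-0.2)^2 + 6.9^2 = 47.65
Result = (-59.5600 - 53.5200i)/47.65

-1.2499 - 1.1232i


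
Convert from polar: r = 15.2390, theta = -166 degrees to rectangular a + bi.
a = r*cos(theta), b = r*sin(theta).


a = 15.2390*cos(-166°) = 15.2390*(-0.970296) = -14.7863
b = 15.2390*sin(-166°) = 15.2390*(-0.24192) = -3.6866

-14.7863 - 3.6866i


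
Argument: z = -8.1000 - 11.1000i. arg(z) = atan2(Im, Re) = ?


Re = -8.1, Im = -11.1
arg = atan2(-11.1, -8.1) = -126.1193 degrees

arg(z) = -126.1193 degrees


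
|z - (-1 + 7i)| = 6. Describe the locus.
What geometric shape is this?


|z - z0| = r is a circle with center z0 and radius r.
Center = (-1, 7), radius = 6

Circle with center (-1, 7) and radius 6


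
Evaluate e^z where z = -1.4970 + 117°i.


e^-1.4970 = 0.2238
cos(117°) = -0.454
sin(117°) = 0.891
Real = 0.2238*(-0.454) = -0.1016
Imag = 0.2238*0.891 = 0.1994

-0.1016 + 0.1994i


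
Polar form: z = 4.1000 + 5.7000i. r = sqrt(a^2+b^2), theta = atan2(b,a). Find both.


r = sqrt(16.81+32.49) = sqrt(49.3) = 7.0214
theta = atan2(5.7, 4.1) = 54.2726 degrees

r = 7.0214, theta = 54.2726 degrees


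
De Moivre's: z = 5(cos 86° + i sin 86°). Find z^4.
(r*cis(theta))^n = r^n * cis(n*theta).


r^4 = 5^4 = 625
n*theta = 4*86° = 344° = 344° (mod 360)
a = 625*cos(344°) = 600.7886
b = 625*sin(344°) = -172.2733

625 cis(344°) = 600.7886 - 172.2733i


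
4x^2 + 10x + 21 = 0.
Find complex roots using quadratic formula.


disc = 10^2 - 4*4*21 = 100 - 336 = -236
sqrt(|disc|) = sqrt(236) = 15.3623
Real part = -10/(2*4) = -1.2500
Imag part = 15.3623/(2*4) = 1.9203

-1.2500 ± 1.9203i


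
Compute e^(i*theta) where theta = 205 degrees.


cos(205°) = -0.9063
sin(205°) = -0.4226

e^(i*205°) = -0.9063 - 0.4226i


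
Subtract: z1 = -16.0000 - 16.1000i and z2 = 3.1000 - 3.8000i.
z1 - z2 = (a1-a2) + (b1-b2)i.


Real: -16 - 3.1 = -19.1
Imag: -16.1 + 3.8 = -12.3

-19.1000 - 12.3000i


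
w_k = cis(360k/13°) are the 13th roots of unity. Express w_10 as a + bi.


Angle = 360*10/13 = 276.9231°
a = cos(276.9231°) = 0.1205
b = sin(276.9231°) = -0.9927

0.1205 - 0.9927i


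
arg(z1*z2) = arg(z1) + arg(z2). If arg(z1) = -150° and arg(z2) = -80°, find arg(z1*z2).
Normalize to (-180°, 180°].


arg(z1*z2) = -150° - 80° = -230°
Normalized to (-180°, 180°]: 130°

130°


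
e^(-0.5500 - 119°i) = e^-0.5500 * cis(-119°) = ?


e^-0.5500 = 0.5769
cos(-119°) = -0.4848
sin(-119°) = -0.8746
Real = 0.5769*(-0.4848) = -0.2797
Imag = 0.5769*(-0.8746) = -0.5046

-0.2797 - 0.5046i


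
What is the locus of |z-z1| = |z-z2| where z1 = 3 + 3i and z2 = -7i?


Equal distances means the locus is the perpendicular bisector of z1 and z2.
Midpoint = ((3+0)/2, (3+(-7))/2) = (1.5000, -2.0000)

Perpendicular bisector through (1.5000, -2.0000)


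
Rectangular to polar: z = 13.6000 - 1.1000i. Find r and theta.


r = sqrt(184.96+1.21) = sqrt(186.17) = 13.6444
theta = atan2(-1.1, 13.6) = -4.6242 degrees

r = 13.6444, theta = -4.6242 degrees


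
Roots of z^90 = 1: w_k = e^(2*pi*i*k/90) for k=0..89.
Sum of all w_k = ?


The sum of all 90th roots of unity is 0.
Geometric series: (1 - w^90)/(1 - w) = (1-1)/(1-w) = 0 since w^90 = 1, w ≠ 1.
Alternatively: coefficient of z^89 in z^90 - 1 is 0.

0


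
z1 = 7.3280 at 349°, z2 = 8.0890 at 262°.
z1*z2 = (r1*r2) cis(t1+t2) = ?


r = 7.3280 * 8.0890 = 59.2762
theta = 349° + 262° = 611° = 251° (mod 360)

59.2762 cis(251°)


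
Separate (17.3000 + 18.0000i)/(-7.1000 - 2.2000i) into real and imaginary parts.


Multiply by conjugate: (17.3000 + 18.0000i)(-7.1000 + 2.2000i) / ((-7.1)^2 + (-2.2)^2)
Numerator real = 17.3*(-7.1) + 18*(-2.2) = -162.43
Numerator imag = 18*(-7.1) - 17.3*(-2.2) = -89.74
Denominator = 55.25
Re(z) = -162.43/55.25 = -2.9399
Im(z) = -89.74/55.25 = -1.6243

Re(z) = -2.9399, Im(z) = -1.6243


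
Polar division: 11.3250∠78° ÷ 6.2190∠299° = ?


r = 11.3250 / 6.2190 = 1.8210
theta = 78° - 299° = -221° = 139° (mod 360)

1.8210 cis(139°)
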